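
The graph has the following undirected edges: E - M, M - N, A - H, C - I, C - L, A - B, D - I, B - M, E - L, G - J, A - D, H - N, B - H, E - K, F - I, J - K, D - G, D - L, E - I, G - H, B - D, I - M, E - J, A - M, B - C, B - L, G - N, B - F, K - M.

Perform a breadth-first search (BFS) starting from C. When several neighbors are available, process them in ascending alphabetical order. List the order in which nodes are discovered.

Visit C; enqueue B, I, L → queue [B, I, L]
Visit B; enqueue A, D, F, H, M → queue [I, L, A, D, F, H, M]
Visit I; enqueue E → queue [L, A, D, F, H, M, E]
Visit L → queue [A, D, F, H, M, E]
Visit A → queue [D, F, H, M, E]
Visit D; enqueue G → queue [F, H, M, E, G]
Visit F → queue [H, M, E, G]
Visit H; enqueue N → queue [M, E, G, N]
Visit M; enqueue K → queue [E, G, N, K]
Visit E; enqueue J → queue [G, N, K, J]
Visit G → queue [N, K, J]
Visit N → queue [K, J]
Visit K → queue [J]
Visit J → queue []

C -> B -> I -> L -> A -> D -> F -> H -> M -> E -> G -> N -> K -> J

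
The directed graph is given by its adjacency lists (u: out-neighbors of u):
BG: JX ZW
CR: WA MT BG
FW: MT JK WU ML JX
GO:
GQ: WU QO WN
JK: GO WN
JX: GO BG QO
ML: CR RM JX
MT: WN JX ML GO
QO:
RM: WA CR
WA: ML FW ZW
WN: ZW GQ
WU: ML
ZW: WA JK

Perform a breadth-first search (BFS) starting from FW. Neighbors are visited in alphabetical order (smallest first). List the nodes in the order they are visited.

FW JK JX ML MT WU GO WN BG QO CR RM GQ ZW WA

Visit FW; enqueue JK, JX, ML, MT, WU → queue [JK, JX, ML, MT, WU]
Visit JK; enqueue GO, WN → queue [JX, ML, MT, WU, GO, WN]
Visit JX; enqueue BG, QO → queue [ML, MT, WU, GO, WN, BG, QO]
Visit ML; enqueue CR, RM → queue [MT, WU, GO, WN, BG, QO, CR, RM]
Visit MT → queue [WU, GO, WN, BG, QO, CR, RM]
Visit WU → queue [GO, WN, BG, QO, CR, RM]
Visit GO → queue [WN, BG, QO, CR, RM]
Visit WN; enqueue GQ, ZW → queue [BG, QO, CR, RM, GQ, ZW]
Visit BG → queue [QO, CR, RM, GQ, ZW]
Visit QO → queue [CR, RM, GQ, ZW]
Visit CR; enqueue WA → queue [RM, GQ, ZW, WA]
Visit RM → queue [GQ, ZW, WA]
Visit GQ → queue [ZW, WA]
Visit ZW → queue [WA]
Visit WA → queue []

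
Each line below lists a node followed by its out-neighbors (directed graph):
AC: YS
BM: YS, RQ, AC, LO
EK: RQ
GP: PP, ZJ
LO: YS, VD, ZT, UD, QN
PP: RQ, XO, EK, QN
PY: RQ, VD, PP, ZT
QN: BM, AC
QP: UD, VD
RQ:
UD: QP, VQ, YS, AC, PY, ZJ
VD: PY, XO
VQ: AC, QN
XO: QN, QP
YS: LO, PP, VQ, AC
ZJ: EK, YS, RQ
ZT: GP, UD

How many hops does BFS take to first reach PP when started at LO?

2

Level 0: LO
Level 1: QN, UD, VD, YS, ZT
Level 2: AC, BM, GP, PP, PY, QP, VQ, XO, ZJ
Level 3: EK, RQ
PP first appears at level 2.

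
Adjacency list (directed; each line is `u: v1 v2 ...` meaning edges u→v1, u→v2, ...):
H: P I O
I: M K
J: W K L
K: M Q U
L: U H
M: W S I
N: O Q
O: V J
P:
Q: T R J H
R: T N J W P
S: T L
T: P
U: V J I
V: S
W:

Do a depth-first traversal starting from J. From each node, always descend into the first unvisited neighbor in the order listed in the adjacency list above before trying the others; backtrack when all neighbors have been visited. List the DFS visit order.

Visit J
J → W
J → K
K → M
M → S
S → T
T → P
S → L
L → U
U → V
U → I
L → H
H → O
K → Q
Q → R
R → N

J, W, K, M, S, T, P, L, U, V, I, H, O, Q, R, N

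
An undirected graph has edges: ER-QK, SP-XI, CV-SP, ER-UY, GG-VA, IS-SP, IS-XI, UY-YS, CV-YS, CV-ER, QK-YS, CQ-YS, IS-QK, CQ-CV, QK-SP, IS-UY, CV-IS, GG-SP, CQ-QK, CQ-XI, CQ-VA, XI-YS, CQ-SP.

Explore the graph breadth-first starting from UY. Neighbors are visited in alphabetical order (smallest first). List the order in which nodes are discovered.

UY → ER → IS → YS → CV → QK → SP → XI → CQ → GG → VA

Visit UY; enqueue ER, IS, YS → queue [ER, IS, YS]
Visit ER; enqueue CV, QK → queue [IS, YS, CV, QK]
Visit IS; enqueue SP, XI → queue [YS, CV, QK, SP, XI]
Visit YS; enqueue CQ → queue [CV, QK, SP, XI, CQ]
Visit CV → queue [QK, SP, XI, CQ]
Visit QK → queue [SP, XI, CQ]
Visit SP; enqueue GG → queue [XI, CQ, GG]
Visit XI → queue [CQ, GG]
Visit CQ; enqueue VA → queue [GG, VA]
Visit GG → queue [VA]
Visit VA → queue []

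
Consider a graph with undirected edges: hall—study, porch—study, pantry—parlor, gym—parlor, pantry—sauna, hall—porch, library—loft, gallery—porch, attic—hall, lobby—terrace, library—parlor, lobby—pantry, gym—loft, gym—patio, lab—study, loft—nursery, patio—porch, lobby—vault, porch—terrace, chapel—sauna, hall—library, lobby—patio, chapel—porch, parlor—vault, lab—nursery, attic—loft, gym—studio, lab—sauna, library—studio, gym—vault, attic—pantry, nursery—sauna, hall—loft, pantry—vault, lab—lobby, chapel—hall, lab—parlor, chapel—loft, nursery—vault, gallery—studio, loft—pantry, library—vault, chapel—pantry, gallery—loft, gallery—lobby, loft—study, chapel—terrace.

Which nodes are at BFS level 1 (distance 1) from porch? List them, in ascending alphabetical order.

Level 0: porch
Level 1: chapel, gallery, hall, patio, study, terrace
Level 2: attic, gym, lab, library, lobby, loft, pantry, sauna, studio
Level 3: nursery, parlor, vault

chapel, gallery, hall, patio, study, terrace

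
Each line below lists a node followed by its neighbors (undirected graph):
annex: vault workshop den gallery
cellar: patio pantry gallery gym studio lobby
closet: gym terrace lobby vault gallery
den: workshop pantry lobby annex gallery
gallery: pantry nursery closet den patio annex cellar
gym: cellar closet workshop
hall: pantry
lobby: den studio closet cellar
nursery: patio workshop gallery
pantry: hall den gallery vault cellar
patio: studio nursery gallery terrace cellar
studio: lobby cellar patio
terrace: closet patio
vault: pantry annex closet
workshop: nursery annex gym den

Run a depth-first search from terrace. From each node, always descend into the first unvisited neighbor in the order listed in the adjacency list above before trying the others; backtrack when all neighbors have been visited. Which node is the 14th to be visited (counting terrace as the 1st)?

Visit terrace
terrace → closet
closet → gym
gym → cellar
cellar → patio
patio → studio
studio → lobby
lobby → den
den → workshop
workshop → nursery
nursery → gallery
gallery → pantry
pantry → hall
pantry → vault
vault → annex

Visit order: terrace, closet, gym, cellar, patio, studio, lobby, den, workshop, nursery, gallery, pantry, hall, vault, annex

vault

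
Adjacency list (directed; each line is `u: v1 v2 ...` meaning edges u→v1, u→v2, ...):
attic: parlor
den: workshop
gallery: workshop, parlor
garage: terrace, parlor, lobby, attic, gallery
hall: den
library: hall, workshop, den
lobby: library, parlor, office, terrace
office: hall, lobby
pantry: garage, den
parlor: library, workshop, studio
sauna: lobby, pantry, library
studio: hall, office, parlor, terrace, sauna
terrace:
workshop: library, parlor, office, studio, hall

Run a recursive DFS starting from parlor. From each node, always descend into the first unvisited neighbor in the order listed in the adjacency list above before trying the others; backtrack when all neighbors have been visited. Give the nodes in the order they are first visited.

parlor → library → hall → den → workshop → office → lobby → terrace → studio → sauna → pantry → garage → attic → gallery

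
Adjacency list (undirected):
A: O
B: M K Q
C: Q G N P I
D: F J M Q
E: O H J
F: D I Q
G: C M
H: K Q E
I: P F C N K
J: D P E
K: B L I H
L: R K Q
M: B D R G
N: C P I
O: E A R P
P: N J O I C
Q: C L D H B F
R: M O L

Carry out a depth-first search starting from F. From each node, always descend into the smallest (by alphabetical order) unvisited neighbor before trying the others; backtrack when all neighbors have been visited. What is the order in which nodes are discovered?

F, D, J, E, H, K, B, M, G, C, I, N, P, O, A, R, L, Q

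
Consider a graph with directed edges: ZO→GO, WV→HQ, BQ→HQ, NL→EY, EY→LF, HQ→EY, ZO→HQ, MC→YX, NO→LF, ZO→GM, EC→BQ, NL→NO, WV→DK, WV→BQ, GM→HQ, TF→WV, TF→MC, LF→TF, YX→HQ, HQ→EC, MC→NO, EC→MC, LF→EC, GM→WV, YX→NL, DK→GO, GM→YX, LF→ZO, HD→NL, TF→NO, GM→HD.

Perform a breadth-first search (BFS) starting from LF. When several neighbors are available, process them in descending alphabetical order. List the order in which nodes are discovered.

Visit LF; enqueue ZO, TF, EC → queue [ZO, TF, EC]
Visit ZO; enqueue HQ, GO, GM → queue [TF, EC, HQ, GO, GM]
Visit TF; enqueue WV, NO, MC → queue [EC, HQ, GO, GM, WV, NO, MC]
Visit EC; enqueue BQ → queue [HQ, GO, GM, WV, NO, MC, BQ]
Visit HQ; enqueue EY → queue [GO, GM, WV, NO, MC, BQ, EY]
Visit GO → queue [GM, WV, NO, MC, BQ, EY]
Visit GM; enqueue YX, HD → queue [WV, NO, MC, BQ, EY, YX, HD]
Visit WV; enqueue DK → queue [NO, MC, BQ, EY, YX, HD, DK]
Visit NO → queue [MC, BQ, EY, YX, HD, DK]
Visit MC → queue [BQ, EY, YX, HD, DK]
Visit BQ → queue [EY, YX, HD, DK]
Visit EY → queue [YX, HD, DK]
Visit YX; enqueue NL → queue [HD, DK, NL]
Visit HD → queue [DK, NL]
Visit DK → queue [NL]
Visit NL → queue []

LF ZO TF EC HQ GO GM WV NO MC BQ EY YX HD DK NL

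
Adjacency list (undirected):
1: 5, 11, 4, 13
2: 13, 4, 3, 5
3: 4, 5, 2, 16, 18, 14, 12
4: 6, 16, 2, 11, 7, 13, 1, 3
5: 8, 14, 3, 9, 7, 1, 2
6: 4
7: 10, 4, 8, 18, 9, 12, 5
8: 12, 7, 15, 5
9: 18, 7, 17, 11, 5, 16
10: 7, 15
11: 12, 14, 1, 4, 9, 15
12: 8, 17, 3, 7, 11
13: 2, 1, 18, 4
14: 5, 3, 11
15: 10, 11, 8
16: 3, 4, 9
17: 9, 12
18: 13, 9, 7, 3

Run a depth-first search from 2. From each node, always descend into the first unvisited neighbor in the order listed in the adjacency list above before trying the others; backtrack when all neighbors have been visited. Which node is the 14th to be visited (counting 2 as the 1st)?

Visit 2
2 → 13
13 → 1
1 → 5
5 → 8
8 → 12
12 → 17
17 → 9
9 → 18
18 → 7
7 → 10
10 → 15
15 → 11
11 → 14
14 → 3
3 → 4
4 → 6
4 → 16

Visit order: 2, 13, 1, 5, 8, 12, 17, 9, 18, 7, 10, 15, 11, 14, 3, 4, 6, 16

14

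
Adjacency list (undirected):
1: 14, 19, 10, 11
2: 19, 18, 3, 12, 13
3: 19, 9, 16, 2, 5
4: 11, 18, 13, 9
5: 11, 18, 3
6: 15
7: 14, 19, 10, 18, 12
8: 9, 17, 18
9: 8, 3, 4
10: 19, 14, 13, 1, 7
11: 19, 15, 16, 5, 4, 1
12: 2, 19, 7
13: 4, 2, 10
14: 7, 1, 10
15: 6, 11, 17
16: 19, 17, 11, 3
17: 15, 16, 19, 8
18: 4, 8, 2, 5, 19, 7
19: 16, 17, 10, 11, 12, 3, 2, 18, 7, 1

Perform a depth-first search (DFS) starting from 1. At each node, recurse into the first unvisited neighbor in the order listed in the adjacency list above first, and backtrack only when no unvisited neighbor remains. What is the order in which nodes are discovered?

Visit 1
1 → 14
14 → 7
7 → 19
19 → 16
16 → 17
17 → 15
15 → 6
15 → 11
11 → 5
5 → 18
18 → 4
4 → 13
13 → 2
2 → 3
3 → 9
9 → 8
2 → 12
13 → 10

1 → 14 → 7 → 19 → 16 → 17 → 15 → 6 → 11 → 5 → 18 → 4 → 13 → 2 → 3 → 9 → 8 → 12 → 10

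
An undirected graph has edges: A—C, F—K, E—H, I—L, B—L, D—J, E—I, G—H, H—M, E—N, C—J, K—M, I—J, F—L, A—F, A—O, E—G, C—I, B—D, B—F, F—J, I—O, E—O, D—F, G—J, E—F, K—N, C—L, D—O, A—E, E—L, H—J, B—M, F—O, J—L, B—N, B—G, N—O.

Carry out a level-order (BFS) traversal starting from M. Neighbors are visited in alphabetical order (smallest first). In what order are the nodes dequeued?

Visit M; enqueue B, H, K → queue [B, H, K]
Visit B; enqueue D, F, G, L, N → queue [H, K, D, F, G, L, N]
Visit H; enqueue E, J → queue [K, D, F, G, L, N, E, J]
Visit K → queue [D, F, G, L, N, E, J]
Visit D; enqueue O → queue [F, G, L, N, E, J, O]
Visit F; enqueue A → queue [G, L, N, E, J, O, A]
Visit G → queue [L, N, E, J, O, A]
Visit L; enqueue C, I → queue [N, E, J, O, A, C, I]
Visit N → queue [E, J, O, A, C, I]
Visit E → queue [J, O, A, C, I]
Visit J → queue [O, A, C, I]
Visit O → queue [A, C, I]
Visit A → queue [C, I]
Visit C → queue [I]
Visit I → queue []

M, B, H, K, D, F, G, L, N, E, J, O, A, C, I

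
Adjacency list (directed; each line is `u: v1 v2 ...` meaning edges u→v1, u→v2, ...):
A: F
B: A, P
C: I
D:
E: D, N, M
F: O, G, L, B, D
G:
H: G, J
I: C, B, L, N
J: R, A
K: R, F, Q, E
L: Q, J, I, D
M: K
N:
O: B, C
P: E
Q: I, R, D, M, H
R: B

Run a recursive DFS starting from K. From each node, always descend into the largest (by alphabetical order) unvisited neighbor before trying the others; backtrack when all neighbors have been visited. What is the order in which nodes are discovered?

K -> R -> B -> P -> E -> N -> M -> D -> A -> F -> O -> C -> I -> L -> Q -> H -> J -> G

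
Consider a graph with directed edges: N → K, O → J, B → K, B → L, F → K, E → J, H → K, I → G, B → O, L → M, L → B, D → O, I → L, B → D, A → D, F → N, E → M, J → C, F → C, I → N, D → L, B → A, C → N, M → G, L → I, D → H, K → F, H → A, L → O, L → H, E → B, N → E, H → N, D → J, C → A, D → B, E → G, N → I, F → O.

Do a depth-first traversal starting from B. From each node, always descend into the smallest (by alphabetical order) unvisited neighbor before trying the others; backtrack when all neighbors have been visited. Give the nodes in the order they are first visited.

Visit B
B → A
A → D
D → H
H → K
K → F
F → C
C → N
N → E
E → G
E → J
E → M
N → I
I → L
L → O

B A D H K F C N E G J M I L O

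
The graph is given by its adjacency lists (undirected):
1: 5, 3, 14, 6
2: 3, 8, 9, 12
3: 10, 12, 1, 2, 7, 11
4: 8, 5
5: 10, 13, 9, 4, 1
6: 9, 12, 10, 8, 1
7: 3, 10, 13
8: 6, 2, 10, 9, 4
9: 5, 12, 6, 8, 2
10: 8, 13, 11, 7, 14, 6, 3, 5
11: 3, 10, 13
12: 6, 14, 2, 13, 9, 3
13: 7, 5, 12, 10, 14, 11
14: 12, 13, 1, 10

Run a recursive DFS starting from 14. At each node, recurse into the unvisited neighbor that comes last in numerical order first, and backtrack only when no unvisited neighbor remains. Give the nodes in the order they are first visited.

Visit 14
14 → 13
13 → 12
12 → 9
9 → 8
8 → 10
10 → 11
11 → 3
3 → 7
3 → 2
3 → 1
1 → 6
1 → 5
5 → 4

14, 13, 12, 9, 8, 10, 11, 3, 7, 2, 1, 6, 5, 4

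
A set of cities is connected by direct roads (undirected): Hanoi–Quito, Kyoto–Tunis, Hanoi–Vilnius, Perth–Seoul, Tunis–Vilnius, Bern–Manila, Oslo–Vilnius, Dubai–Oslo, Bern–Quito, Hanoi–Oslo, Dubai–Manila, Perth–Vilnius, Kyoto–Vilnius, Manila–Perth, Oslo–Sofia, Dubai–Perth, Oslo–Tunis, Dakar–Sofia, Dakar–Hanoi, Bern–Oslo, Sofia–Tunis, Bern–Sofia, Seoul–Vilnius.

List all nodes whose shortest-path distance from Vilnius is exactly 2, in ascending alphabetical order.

Level 0: Vilnius
Level 1: Hanoi, Kyoto, Oslo, Perth, Seoul, Tunis
Level 2: Bern, Dakar, Dubai, Manila, Quito, Sofia

Bern, Dakar, Dubai, Manila, Quito, Sofia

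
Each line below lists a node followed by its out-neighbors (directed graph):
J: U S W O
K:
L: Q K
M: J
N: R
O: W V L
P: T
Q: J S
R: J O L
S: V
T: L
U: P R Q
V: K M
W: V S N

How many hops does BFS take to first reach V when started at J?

2

Level 0: J
Level 1: O, S, U, W
Level 2: L, N, P, Q, R, V
Level 3: K, M, T
V first appears at level 2.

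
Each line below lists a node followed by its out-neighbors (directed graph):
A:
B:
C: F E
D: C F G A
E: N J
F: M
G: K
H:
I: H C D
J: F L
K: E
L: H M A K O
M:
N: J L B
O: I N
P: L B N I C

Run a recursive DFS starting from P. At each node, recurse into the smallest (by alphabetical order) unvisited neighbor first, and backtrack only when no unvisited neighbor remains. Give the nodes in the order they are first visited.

Visit P
P → B
P → C
C → E
E → J
J → F
F → M
J → L
L → A
L → H
L → K
L → O
O → I
I → D
D → G
O → N

P -> B -> C -> E -> J -> F -> M -> L -> A -> H -> K -> O -> I -> D -> G -> N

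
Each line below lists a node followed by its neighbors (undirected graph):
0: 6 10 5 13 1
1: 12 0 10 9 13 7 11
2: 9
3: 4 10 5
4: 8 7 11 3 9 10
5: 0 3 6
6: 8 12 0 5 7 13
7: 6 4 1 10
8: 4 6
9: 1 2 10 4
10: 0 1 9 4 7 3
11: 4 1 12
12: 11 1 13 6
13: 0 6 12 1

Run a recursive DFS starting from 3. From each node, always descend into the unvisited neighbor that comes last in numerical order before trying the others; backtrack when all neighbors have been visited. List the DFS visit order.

Visit 3
3 → 10
10 → 9
9 → 4
4 → 11
11 → 12
12 → 13
13 → 6
6 → 8
6 → 7
7 → 1
1 → 0
0 → 5
9 → 2

3 10 9 4 11 12 13 6 8 7 1 0 5 2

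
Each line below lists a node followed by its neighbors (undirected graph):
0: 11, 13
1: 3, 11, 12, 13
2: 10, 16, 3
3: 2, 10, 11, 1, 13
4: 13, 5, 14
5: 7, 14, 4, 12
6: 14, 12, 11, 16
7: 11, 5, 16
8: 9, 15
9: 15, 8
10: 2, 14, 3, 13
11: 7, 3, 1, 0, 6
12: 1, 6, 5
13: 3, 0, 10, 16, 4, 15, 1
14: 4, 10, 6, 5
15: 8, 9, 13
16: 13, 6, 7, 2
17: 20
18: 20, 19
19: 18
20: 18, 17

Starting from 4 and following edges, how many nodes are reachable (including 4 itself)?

17

BFS from 4 visits: 4, 13, 5, 14, 3, 0, 10, 16, 15, 1, 7, 12, 6, 2, 11, 8, 9
Reachable nodes: 17 of 21 total.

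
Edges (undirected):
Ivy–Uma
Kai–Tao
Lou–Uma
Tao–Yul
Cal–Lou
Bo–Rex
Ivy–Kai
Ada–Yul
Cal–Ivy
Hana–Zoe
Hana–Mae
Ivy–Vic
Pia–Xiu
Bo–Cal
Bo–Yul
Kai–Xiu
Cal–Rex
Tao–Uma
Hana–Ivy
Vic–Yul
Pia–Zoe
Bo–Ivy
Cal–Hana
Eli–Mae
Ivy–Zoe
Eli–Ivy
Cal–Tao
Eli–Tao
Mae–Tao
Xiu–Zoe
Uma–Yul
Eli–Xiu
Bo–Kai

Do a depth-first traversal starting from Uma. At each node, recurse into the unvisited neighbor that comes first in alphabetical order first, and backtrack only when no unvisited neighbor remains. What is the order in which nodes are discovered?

Uma -> Ivy -> Bo -> Cal -> Hana -> Mae -> Eli -> Tao -> Kai -> Xiu -> Pia -> Zoe -> Yul -> Ada -> Vic -> Lou -> Rex

Visit Uma
Uma → Ivy
Ivy → Bo
Bo → Cal
Cal → Hana
Hana → Mae
Mae → Eli
Eli → Tao
Tao → Kai
Kai → Xiu
Xiu → Pia
Pia → Zoe
Tao → Yul
Yul → Ada
Yul → Vic
Cal → Lou
Cal → Rex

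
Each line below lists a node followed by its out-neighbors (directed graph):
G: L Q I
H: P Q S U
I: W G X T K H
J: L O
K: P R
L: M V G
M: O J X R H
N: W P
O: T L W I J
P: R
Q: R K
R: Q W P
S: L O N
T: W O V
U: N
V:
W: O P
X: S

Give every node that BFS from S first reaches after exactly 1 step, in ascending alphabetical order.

L, N, O

Level 0: S
Level 1: L, N, O
Level 2: G, I, J, M, P, T, V, W
Level 3: H, K, Q, R, X
Level 4: U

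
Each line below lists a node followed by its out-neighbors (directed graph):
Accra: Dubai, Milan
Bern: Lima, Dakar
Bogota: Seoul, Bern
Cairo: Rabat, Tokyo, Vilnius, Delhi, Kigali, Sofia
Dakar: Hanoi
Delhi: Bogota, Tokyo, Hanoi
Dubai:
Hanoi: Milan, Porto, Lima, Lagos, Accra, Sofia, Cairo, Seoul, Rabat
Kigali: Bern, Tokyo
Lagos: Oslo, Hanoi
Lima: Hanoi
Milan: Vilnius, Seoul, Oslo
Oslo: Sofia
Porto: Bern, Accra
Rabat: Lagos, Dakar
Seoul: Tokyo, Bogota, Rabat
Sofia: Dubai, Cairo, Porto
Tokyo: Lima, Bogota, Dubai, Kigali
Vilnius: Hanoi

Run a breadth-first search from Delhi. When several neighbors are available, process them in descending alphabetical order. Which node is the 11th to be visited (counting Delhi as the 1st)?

Visit Delhi; enqueue Tokyo, Hanoi, Bogota → queue [Tokyo, Hanoi, Bogota]
Visit Tokyo; enqueue Lima, Kigali, Dubai → queue [Hanoi, Bogota, Lima, Kigali, Dubai]
Visit Hanoi; enqueue Sofia, Seoul, Rabat, Porto, Milan, Lagos, Cairo, Accra → queue [Bogota, Lima, Kigali, Dubai, Sofia, Seoul, Rabat, Porto, Milan, Lagos, Cairo, Accra]
Visit Bogota; enqueue Bern → queue [Lima, Kigali, Dubai, Sofia, Seoul, Rabat, Porto, Milan, Lagos, Cairo, Accra, Bern]
Visit Lima → queue [Kigali, Dubai, Sofia, Seoul, Rabat, Porto, Milan, Lagos, Cairo, Accra, Bern]
Visit Kigali → queue [Dubai, Sofia, Seoul, Rabat, Porto, Milan, Lagos, Cairo, Accra, Bern]
Visit Dubai → queue [Sofia, Seoul, Rabat, Porto, Milan, Lagos, Cairo, Accra, Bern]
Visit Sofia → queue [Seoul, Rabat, Porto, Milan, Lagos, Cairo, Accra, Bern]
Visit Seoul → queue [Rabat, Porto, Milan, Lagos, Cairo, Accra, Bern]
Visit Rabat; enqueue Dakar → queue [Porto, Milan, Lagos, Cairo, Accra, Bern, Dakar]
Visit Porto → queue [Milan, Lagos, Cairo, Accra, Bern, Dakar]
Visit Milan; enqueue Vilnius, Oslo → queue [Lagos, Cairo, Accra, Bern, Dakar, Vilnius, Oslo]
Visit Lagos → queue [Cairo, Accra, Bern, Dakar, Vilnius, Oslo]
Visit Cairo → queue [Accra, Bern, Dakar, Vilnius, Oslo]
Visit Accra → queue [Bern, Dakar, Vilnius, Oslo]
Visit Bern → queue [Dakar, Vilnius, Oslo]
Visit Dakar → queue [Vilnius, Oslo]
Visit Vilnius → queue [Oslo]
Visit Oslo → queue []

Visit order: Delhi, Tokyo, Hanoi, Bogota, Lima, Kigali, Dubai, Sofia, Seoul, Rabat, Porto, Milan, Lagos, Cairo, Accra, Bern, Dakar, Vilnius, Oslo

Porto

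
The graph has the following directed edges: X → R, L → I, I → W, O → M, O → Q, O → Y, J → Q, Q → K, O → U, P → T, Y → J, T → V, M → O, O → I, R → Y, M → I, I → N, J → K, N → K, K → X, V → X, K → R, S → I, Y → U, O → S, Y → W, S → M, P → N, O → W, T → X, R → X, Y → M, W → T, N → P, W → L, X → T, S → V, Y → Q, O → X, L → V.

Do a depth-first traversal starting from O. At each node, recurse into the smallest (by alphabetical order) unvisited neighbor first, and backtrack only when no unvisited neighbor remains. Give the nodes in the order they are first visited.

Visit O
O → I
I → N
N → K
K → R
R → X
X → T
T → V
R → Y
Y → J
J → Q
Y → M
Y → U
Y → W
W → L
N → P
O → S

O I N K R X T V Y J Q M U W L P S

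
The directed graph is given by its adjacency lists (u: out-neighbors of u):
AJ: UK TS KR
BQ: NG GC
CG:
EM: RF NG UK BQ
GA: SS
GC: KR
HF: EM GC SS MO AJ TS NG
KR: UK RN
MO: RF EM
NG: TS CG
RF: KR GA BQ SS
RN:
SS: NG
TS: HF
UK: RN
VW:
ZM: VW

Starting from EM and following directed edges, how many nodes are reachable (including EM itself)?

15

BFS from EM visits: EM, UK, RF, NG, BQ, RN, SS, KR, GA, TS, CG, GC, HF, MO, AJ
Reachable nodes: 15 of 17 total.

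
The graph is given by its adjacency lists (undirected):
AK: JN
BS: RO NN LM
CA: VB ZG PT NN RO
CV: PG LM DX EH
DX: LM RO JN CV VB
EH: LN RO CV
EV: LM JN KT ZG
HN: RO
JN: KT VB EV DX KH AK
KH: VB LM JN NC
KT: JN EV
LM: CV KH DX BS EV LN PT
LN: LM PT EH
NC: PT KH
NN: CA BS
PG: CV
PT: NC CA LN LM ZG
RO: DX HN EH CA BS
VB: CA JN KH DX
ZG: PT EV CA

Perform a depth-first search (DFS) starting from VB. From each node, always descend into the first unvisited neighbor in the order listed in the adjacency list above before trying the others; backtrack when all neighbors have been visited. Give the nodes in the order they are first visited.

VB → CA → ZG → PT → NC → KH → LM → CV → PG → DX → RO → HN → EH → LN → BS → NN → JN → KT → EV → AK

Visit VB
VB → CA
CA → ZG
ZG → PT
PT → NC
NC → KH
KH → LM
LM → CV
CV → PG
CV → DX
DX → RO
RO → HN
RO → EH
EH → LN
RO → BS
BS → NN
DX → JN
JN → KT
KT → EV
JN → AK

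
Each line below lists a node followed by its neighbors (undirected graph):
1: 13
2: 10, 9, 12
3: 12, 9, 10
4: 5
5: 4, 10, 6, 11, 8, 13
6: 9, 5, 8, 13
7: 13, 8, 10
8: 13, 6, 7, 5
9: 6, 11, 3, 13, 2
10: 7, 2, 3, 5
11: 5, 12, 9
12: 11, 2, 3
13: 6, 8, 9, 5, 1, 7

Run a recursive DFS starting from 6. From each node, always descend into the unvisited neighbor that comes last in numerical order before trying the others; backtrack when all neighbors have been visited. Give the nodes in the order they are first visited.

6, 13, 9, 11, 12, 3, 10, 7, 8, 5, 4, 2, 1

Visit 6
6 → 13
13 → 9
9 → 11
11 → 12
12 → 3
3 → 10
10 → 7
7 → 8
8 → 5
5 → 4
10 → 2
13 → 1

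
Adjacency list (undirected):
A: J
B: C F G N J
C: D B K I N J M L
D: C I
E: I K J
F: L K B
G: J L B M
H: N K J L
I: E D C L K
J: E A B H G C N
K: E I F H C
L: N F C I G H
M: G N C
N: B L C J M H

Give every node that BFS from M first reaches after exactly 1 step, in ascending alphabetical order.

C, G, N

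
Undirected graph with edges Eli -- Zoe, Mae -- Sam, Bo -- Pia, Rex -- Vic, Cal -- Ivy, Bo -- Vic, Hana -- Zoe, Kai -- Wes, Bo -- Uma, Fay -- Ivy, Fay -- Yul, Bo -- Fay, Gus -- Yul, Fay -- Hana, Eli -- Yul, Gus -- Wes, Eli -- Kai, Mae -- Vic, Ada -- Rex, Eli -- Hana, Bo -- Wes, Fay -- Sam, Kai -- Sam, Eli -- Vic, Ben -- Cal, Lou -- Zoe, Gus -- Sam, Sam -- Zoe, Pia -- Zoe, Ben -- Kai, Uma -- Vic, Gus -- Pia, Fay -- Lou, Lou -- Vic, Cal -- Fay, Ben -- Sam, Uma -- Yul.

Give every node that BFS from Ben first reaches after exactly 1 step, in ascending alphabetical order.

Cal, Kai, Sam

Level 0: Ben
Level 1: Cal, Kai, Sam
Level 2: Eli, Fay, Gus, Ivy, Mae, Wes, Zoe
Level 3: Bo, Hana, Lou, Pia, Vic, Yul
Level 4: Rex, Uma
Level 5: Ada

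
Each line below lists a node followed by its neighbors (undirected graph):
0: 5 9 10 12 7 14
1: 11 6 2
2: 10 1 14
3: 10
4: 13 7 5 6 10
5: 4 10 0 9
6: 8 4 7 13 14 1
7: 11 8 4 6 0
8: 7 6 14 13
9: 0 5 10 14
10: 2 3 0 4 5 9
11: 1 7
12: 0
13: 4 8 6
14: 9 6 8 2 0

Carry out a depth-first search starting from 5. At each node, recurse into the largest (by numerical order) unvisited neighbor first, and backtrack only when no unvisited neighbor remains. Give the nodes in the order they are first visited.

5, 10, 9, 14, 8, 13, 6, 7, 11, 1, 2, 4, 0, 12, 3

Visit 5
5 → 10
10 → 9
9 → 14
14 → 8
8 → 13
13 → 6
6 → 7
7 → 11
11 → 1
1 → 2
7 → 4
7 → 0
0 → 12
10 → 3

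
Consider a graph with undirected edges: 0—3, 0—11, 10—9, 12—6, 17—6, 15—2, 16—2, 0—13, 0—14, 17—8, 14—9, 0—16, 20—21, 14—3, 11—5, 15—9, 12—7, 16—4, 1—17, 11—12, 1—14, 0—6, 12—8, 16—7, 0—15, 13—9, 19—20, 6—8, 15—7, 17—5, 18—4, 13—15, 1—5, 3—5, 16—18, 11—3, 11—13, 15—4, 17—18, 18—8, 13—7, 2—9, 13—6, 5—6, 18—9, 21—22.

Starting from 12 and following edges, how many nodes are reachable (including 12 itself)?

19

BFS from 12 visits: 12, 11, 8, 7, 6, 13, 5, 3, 0, 18, 17, 16, 15, 9, 1, 14, 4, 2, 10
Reachable nodes: 19 of 23 total.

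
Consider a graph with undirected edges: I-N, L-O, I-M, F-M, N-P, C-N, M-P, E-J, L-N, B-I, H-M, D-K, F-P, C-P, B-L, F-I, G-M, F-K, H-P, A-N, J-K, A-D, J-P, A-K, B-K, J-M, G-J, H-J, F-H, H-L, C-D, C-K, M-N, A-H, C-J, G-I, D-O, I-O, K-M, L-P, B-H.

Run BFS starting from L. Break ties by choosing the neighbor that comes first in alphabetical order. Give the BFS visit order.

L, B, H, N, O, P, I, K, A, F, J, M, C, D, G, E

Visit L; enqueue B, H, N, O, P → queue [B, H, N, O, P]
Visit B; enqueue I, K → queue [H, N, O, P, I, K]
Visit H; enqueue A, F, J, M → queue [N, O, P, I, K, A, F, J, M]
Visit N; enqueue C → queue [O, P, I, K, A, F, J, M, C]
Visit O; enqueue D → queue [P, I, K, A, F, J, M, C, D]
Visit P → queue [I, K, A, F, J, M, C, D]
Visit I; enqueue G → queue [K, A, F, J, M, C, D, G]
Visit K → queue [A, F, J, M, C, D, G]
Visit A → queue [F, J, M, C, D, G]
Visit F → queue [J, M, C, D, G]
Visit J; enqueue E → queue [M, C, D, G, E]
Visit M → queue [C, D, G, E]
Visit C → queue [D, G, E]
Visit D → queue [G, E]
Visit G → queue [E]
Visit E → queue []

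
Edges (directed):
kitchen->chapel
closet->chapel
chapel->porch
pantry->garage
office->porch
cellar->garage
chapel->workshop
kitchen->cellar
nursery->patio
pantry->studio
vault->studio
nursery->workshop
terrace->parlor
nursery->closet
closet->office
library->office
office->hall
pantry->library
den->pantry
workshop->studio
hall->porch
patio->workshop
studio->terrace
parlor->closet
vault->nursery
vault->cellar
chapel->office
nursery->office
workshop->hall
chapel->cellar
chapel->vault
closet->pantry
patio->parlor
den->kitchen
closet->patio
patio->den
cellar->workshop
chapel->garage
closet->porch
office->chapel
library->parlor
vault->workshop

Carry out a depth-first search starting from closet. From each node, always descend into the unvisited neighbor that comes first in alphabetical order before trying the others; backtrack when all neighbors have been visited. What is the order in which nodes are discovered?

Visit closet
closet → chapel
chapel → cellar
cellar → garage
cellar → workshop
workshop → hall
hall → porch
workshop → studio
studio → terrace
terrace → parlor
chapel → office
chapel → vault
vault → nursery
nursery → patio
patio → den
den → kitchen
den → pantry
pantry → library

closet, chapel, cellar, garage, workshop, hall, porch, studio, terrace, parlor, office, vault, nursery, patio, den, kitchen, pantry, library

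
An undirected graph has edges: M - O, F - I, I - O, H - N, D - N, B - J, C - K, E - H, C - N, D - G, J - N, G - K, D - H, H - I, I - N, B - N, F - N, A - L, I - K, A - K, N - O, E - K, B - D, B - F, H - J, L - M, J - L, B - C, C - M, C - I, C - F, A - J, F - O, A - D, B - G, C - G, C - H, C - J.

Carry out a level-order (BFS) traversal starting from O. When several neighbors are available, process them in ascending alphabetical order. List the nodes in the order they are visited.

O → F → I → M → N → B → C → H → K → L → D → J → G → E → A

Visit O; enqueue F, I, M, N → queue [F, I, M, N]
Visit F; enqueue B, C → queue [I, M, N, B, C]
Visit I; enqueue H, K → queue [M, N, B, C, H, K]
Visit M; enqueue L → queue [N, B, C, H, K, L]
Visit N; enqueue D, J → queue [B, C, H, K, L, D, J]
Visit B; enqueue G → queue [C, H, K, L, D, J, G]
Visit C → queue [H, K, L, D, J, G]
Visit H; enqueue E → queue [K, L, D, J, G, E]
Visit K; enqueue A → queue [L, D, J, G, E, A]
Visit L → queue [D, J, G, E, A]
Visit D → queue [J, G, E, A]
Visit J → queue [G, E, A]
Visit G → queue [E, A]
Visit E → queue [A]
Visit A → queue []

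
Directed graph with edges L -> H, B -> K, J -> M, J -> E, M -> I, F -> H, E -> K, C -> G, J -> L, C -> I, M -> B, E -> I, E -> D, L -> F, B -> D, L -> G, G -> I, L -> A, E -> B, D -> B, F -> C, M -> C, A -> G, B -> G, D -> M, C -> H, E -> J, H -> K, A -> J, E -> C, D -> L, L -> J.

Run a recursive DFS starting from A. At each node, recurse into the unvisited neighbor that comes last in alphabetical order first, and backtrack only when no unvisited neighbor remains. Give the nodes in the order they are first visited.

A, J, M, I, C, H, K, G, B, D, L, F, E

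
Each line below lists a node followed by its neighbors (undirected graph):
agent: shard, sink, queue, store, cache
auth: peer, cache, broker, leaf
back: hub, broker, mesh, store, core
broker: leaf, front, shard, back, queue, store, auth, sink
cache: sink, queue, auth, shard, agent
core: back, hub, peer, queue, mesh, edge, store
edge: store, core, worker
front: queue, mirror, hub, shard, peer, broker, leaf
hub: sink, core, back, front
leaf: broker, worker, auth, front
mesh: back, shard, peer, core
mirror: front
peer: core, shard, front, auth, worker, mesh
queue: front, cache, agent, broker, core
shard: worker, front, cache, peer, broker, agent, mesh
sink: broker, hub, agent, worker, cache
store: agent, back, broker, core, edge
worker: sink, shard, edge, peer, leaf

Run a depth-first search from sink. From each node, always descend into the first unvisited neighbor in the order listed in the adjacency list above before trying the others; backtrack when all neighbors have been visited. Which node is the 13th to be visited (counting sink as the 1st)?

Visit sink
sink → broker
broker → leaf
leaf → worker
worker → shard
shard → front
front → queue
queue → cache
cache → auth
auth → peer
peer → core
core → back
back → hub
back → mesh
back → store
store → agent
store → edge
front → mirror

Visit order: sink, broker, leaf, worker, shard, front, queue, cache, auth, peer, core, back, hub, mesh, store, agent, edge, mirror

hub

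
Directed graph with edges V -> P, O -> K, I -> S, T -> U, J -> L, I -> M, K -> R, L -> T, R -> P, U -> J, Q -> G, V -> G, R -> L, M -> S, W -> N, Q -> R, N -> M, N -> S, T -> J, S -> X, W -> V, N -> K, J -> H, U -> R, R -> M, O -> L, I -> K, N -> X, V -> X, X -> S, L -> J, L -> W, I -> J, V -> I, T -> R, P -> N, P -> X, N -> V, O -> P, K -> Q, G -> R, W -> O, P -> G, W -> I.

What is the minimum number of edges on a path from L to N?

2

Level 0: L
Level 1: J, T, W
Level 2: H, I, N, O, R, U, V
Level 3: G, K, M, P, S, X
Level 4: Q
N first appears at level 2.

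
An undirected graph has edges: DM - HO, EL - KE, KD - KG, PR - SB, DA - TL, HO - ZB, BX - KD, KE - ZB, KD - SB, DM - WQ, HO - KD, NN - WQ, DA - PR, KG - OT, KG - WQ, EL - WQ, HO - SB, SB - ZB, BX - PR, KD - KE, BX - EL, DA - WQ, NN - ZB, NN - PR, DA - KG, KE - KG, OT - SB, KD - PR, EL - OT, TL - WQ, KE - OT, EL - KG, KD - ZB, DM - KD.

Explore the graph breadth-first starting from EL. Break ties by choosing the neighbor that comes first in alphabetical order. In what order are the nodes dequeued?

Visit EL; enqueue BX, KE, KG, OT, WQ → queue [BX, KE, KG, OT, WQ]
Visit BX; enqueue KD, PR → queue [KE, KG, OT, WQ, KD, PR]
Visit KE; enqueue ZB → queue [KG, OT, WQ, KD, PR, ZB]
Visit KG; enqueue DA → queue [OT, WQ, KD, PR, ZB, DA]
Visit OT; enqueue SB → queue [WQ, KD, PR, ZB, DA, SB]
Visit WQ; enqueue DM, NN, TL → queue [KD, PR, ZB, DA, SB, DM, NN, TL]
Visit KD; enqueue HO → queue [PR, ZB, DA, SB, DM, NN, TL, HO]
Visit PR → queue [ZB, DA, SB, DM, NN, TL, HO]
Visit ZB → queue [DA, SB, DM, NN, TL, HO]
Visit DA → queue [SB, DM, NN, TL, HO]
Visit SB → queue [DM, NN, TL, HO]
Visit DM → queue [NN, TL, HO]
Visit NN → queue [TL, HO]
Visit TL → queue [HO]
Visit HO → queue []

EL -> BX -> KE -> KG -> OT -> WQ -> KD -> PR -> ZB -> DA -> SB -> DM -> NN -> TL -> HO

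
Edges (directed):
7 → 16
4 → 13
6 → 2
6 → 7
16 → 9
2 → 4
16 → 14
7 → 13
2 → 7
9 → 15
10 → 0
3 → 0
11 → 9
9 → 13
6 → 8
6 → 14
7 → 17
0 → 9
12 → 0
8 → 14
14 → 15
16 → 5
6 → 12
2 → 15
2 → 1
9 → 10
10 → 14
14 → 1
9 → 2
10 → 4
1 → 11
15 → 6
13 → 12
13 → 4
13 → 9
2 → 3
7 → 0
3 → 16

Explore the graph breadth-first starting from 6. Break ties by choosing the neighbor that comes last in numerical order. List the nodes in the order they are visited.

Visit 6; enqueue 14, 12, 8, 7, 2 → queue [14, 12, 8, 7, 2]
Visit 14; enqueue 15, 1 → queue [12, 8, 7, 2, 15, 1]
Visit 12; enqueue 0 → queue [8, 7, 2, 15, 1, 0]
Visit 8 → queue [7, 2, 15, 1, 0]
Visit 7; enqueue 17, 16, 13 → queue [2, 15, 1, 0, 17, 16, 13]
Visit 2; enqueue 4, 3 → queue [15, 1, 0, 17, 16, 13, 4, 3]
Visit 15 → queue [1, 0, 17, 16, 13, 4, 3]
Visit 1; enqueue 11 → queue [0, 17, 16, 13, 4, 3, 11]
Visit 0; enqueue 9 → queue [17, 16, 13, 4, 3, 11, 9]
Visit 17 → queue [16, 13, 4, 3, 11, 9]
Visit 16; enqueue 5 → queue [13, 4, 3, 11, 9, 5]
Visit 13 → queue [4, 3, 11, 9, 5]
Visit 4 → queue [3, 11, 9, 5]
Visit 3 → queue [11, 9, 5]
Visit 11 → queue [9, 5]
Visit 9; enqueue 10 → queue [5, 10]
Visit 5 → queue [10]
Visit 10 → queue []

6, 14, 12, 8, 7, 2, 15, 1, 0, 17, 16, 13, 4, 3, 11, 9, 5, 10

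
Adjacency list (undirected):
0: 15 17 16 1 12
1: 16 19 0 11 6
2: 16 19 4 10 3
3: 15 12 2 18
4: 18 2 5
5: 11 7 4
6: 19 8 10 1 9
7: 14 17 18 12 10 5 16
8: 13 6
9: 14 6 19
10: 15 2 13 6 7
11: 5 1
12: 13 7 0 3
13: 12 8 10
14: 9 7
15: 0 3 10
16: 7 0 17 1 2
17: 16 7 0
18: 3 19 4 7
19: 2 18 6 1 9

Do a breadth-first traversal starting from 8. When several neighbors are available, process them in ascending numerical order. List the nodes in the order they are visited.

Visit 8; enqueue 6, 13 → queue [6, 13]
Visit 6; enqueue 1, 9, 10, 19 → queue [13, 1, 9, 10, 19]
Visit 13; enqueue 12 → queue [1, 9, 10, 19, 12]
Visit 1; enqueue 0, 11, 16 → queue [9, 10, 19, 12, 0, 11, 16]
Visit 9; enqueue 14 → queue [10, 19, 12, 0, 11, 16, 14]
Visit 10; enqueue 2, 7, 15 → queue [19, 12, 0, 11, 16, 14, 2, 7, 15]
Visit 19; enqueue 18 → queue [12, 0, 11, 16, 14, 2, 7, 15, 18]
Visit 12; enqueue 3 → queue [0, 11, 16, 14, 2, 7, 15, 18, 3]
Visit 0; enqueue 17 → queue [11, 16, 14, 2, 7, 15, 18, 3, 17]
Visit 11; enqueue 5 → queue [16, 14, 2, 7, 15, 18, 3, 17, 5]
Visit 16 → queue [14, 2, 7, 15, 18, 3, 17, 5]
Visit 14 → queue [2, 7, 15, 18, 3, 17, 5]
Visit 2; enqueue 4 → queue [7, 15, 18, 3, 17, 5, 4]
Visit 7 → queue [15, 18, 3, 17, 5, 4]
Visit 15 → queue [18, 3, 17, 5, 4]
Visit 18 → queue [3, 17, 5, 4]
Visit 3 → queue [17, 5, 4]
Visit 17 → queue [5, 4]
Visit 5 → queue [4]
Visit 4 → queue []

8, 6, 13, 1, 9, 10, 19, 12, 0, 11, 16, 14, 2, 7, 15, 18, 3, 17, 5, 4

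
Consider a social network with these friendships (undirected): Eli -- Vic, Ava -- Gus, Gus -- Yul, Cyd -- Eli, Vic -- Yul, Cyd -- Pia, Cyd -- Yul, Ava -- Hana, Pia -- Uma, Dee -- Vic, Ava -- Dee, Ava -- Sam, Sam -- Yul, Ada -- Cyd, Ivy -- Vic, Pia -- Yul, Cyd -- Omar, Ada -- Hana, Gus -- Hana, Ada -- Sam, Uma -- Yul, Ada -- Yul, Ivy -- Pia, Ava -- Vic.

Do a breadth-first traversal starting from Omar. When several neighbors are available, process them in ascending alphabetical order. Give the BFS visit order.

Omar Cyd Ada Eli Pia Yul Hana Sam Vic Ivy Uma Gus Ava Dee

Visit Omar; enqueue Cyd → queue [Cyd]
Visit Cyd; enqueue Ada, Eli, Pia, Yul → queue [Ada, Eli, Pia, Yul]
Visit Ada; enqueue Hana, Sam → queue [Eli, Pia, Yul, Hana, Sam]
Visit Eli; enqueue Vic → queue [Pia, Yul, Hana, Sam, Vic]
Visit Pia; enqueue Ivy, Uma → queue [Yul, Hana, Sam, Vic, Ivy, Uma]
Visit Yul; enqueue Gus → queue [Hana, Sam, Vic, Ivy, Uma, Gus]
Visit Hana; enqueue Ava → queue [Sam, Vic, Ivy, Uma, Gus, Ava]
Visit Sam → queue [Vic, Ivy, Uma, Gus, Ava]
Visit Vic; enqueue Dee → queue [Ivy, Uma, Gus, Ava, Dee]
Visit Ivy → queue [Uma, Gus, Ava, Dee]
Visit Uma → queue [Gus, Ava, Dee]
Visit Gus → queue [Ava, Dee]
Visit Ava → queue [Dee]
Visit Dee → queue []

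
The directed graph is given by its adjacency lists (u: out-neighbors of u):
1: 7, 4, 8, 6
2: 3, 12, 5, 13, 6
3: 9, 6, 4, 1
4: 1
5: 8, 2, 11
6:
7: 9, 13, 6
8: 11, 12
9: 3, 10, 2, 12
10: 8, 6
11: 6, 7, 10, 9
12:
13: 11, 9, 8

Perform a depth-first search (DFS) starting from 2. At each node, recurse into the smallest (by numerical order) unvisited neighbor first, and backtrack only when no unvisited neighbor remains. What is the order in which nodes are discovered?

Visit 2
2 → 3
3 → 1
1 → 4
1 → 6
1 → 7
7 → 9
9 → 10
10 → 8
8 → 11
8 → 12
7 → 13
2 → 5

2 3 1 4 6 7 9 10 8 11 12 13 5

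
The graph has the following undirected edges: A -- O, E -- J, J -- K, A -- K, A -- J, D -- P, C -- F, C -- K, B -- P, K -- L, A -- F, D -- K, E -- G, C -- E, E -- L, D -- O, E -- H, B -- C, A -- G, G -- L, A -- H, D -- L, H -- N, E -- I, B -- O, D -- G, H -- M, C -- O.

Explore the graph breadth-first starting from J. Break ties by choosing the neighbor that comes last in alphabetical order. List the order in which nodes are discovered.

Visit J; enqueue K, E, A → queue [K, E, A]
Visit K; enqueue L, D, C → queue [E, A, L, D, C]
Visit E; enqueue I, H, G → queue [A, L, D, C, I, H, G]
Visit A; enqueue O, F → queue [L, D, C, I, H, G, O, F]
Visit L → queue [D, C, I, H, G, O, F]
Visit D; enqueue P → queue [C, I, H, G, O, F, P]
Visit C; enqueue B → queue [I, H, G, O, F, P, B]
Visit I → queue [H, G, O, F, P, B]
Visit H; enqueue N, M → queue [G, O, F, P, B, N, M]
Visit G → queue [O, F, P, B, N, M]
Visit O → queue [F, P, B, N, M]
Visit F → queue [P, B, N, M]
Visit P → queue [B, N, M]
Visit B → queue [N, M]
Visit N → queue [M]
Visit M → queue []

J, K, E, A, L, D, C, I, H, G, O, F, P, B, N, M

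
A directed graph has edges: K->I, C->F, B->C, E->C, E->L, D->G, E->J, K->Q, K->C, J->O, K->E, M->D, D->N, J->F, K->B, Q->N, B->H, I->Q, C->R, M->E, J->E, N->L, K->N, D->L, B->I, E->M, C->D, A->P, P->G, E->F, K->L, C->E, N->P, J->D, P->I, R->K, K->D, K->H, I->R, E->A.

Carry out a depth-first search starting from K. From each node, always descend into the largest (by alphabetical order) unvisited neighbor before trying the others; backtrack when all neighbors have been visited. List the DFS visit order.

K → Q → N → P → I → R → G → L → H → E → M → D → J → O → F → C → A → B

Visit K
K → Q
Q → N
N → P
P → I
I → R
P → G
N → L
K → H
K → E
E → M
M → D
E → J
J → O
J → F
E → C
E → A
K → B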